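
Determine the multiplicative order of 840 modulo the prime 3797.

The order of 840 must divide p − 1 = 3796 = 2^2 · 13 · 73.
Divisors: 1, 2, 4, 13, 26, 52, 73, 146, 292, 949, 1898, 3796.
Check each in increasing order: 840^1 ≡ 840;  840^2 ≡ 3155;  840^4 ≡ 2088;  840^13 ≡ 3742;  840^26 ≡ 3025;  840^52 ≡ 3652;  840^73 ≡ 265;  840^146 ≡ 1879;  840^292 ≡ 3228;  840^949 ≡ 3796;  840^1898 ≡ 1.
Smallest exponent giving 1 is 1898.

1898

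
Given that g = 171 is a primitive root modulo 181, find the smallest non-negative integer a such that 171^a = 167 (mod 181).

58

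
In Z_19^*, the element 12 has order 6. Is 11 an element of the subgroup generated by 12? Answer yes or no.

yes

11 ∈ ⟨12⟩ iff 11^6 ≡ 1 (mod 19), since |⟨12⟩| = 6.
11^6 mod 19 = 1.
Since 1 = 1, 11 lies in the subgroup.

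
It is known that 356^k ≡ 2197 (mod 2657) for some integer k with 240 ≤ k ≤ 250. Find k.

Compute 356^240 mod 2657 = 939, then multiply by 356 repeatedly:
  356^240=939  356^241=2159  356^242=731  356^243=2507  356^244=2397
  356^245=435  356^246=754  356^247=67  356^248=2596  356^249=2197
Found 2197 at exponent 249.

249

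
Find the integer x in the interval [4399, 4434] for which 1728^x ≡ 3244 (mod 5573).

Compute 1728^4399 mod 5573 = 3636, then multiply by 1728 repeatedly:
  1728^4399=3636  1728^4400=2237  1728^4401=3447  1728^4402=4452  1728^4403=2316
  1728^4404=634  1728^4405=3244
Found 3244 at exponent 4405.

4405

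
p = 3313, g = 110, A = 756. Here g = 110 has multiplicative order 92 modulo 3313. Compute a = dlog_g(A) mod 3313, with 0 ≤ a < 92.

Successive powers of 110 modulo 3313:
  110^0=1  110^1=110  110^2=2161  110^3=2487  110^4=1904  110^5=721
  110^6=3111  110^7=971  110^8=794  110^9=1202  110^10=3013  110^11=130
  110^12=1048  110^13=2638  110^14=1949  110^15=2358  110^16=966  110^17=244
  110^18=336  110^19=517  110^20=549  110^21=756
So 110^21 ≡ 756 (mod 3313), giving a = 21.

21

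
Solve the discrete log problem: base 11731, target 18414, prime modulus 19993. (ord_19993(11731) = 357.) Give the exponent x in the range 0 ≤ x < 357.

Baby-step giant-step with m = ceil(sqrt(357)) = 19.
Baby table (11731^j mod 19993 for j=0..18):
  0:1  1:11731  2:4542  3:857  4:16981  5:13852  6:14701  7:17806
  8:15315  9:3167  10:5083  11:9547  12:15064  13:17650  14:4642  15:14363
  16:11342  17:19580  18:13396
Giant step factor: 11731^(-19) ≡ 17471 (mod 19993).
Scan 18414·17471^i mod 19993 for i = 0, 1, …:
  i=0: 18414   i=1: 3631   i=2: 19405   i=3: 3454
  i=4: 5960   i=5: 3616   i=6: 17249   i=7: 2790
  i=8: 1156   i=9: 3546   i=10: 13852
Match at i=10, j=5: x = 10·19 + 5 = 195.

195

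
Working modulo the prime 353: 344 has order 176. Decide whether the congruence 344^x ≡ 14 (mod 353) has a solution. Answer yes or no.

14 ∈ ⟨344⟩ iff 14^176 ≡ 1 (mod 353), since |⟨344⟩| = 176.
14^176 mod 353 = 352.
Since 352 ≠ 1, 14 does not lie in the subgroup.

no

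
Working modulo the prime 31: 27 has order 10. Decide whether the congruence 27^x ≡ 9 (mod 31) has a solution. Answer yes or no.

no

⟨27⟩ has order 10; its elements mod 31 are {1, 2, 4, 8, 15, 16, 23, 27, 29, 30}.
9 is not in this set.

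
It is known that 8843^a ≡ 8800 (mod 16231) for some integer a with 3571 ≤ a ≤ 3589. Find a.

3576

Compute 8843^3571 mod 16231 = 1393, then multiply by 8843 repeatedly:
  8843^3571=1393  8843^3572=15201  8843^3573=13532  8843^3574=8544  8843^3575=15518
  8843^3576=8800
Found 8800 at exponent 3576.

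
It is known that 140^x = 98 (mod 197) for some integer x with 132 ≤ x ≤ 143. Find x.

141

Compute 140^132 mod 197 = 23, then multiply by 140 repeatedly:
  140^132=23  140^133=68  140^134=64  140^135=95  140^136=101
  140^137=153  140^138=144  140^139=66  140^140=178  140^141=98
Found 98 at exponent 141.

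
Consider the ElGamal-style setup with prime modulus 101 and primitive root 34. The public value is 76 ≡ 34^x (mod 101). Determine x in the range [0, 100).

Baby-step giant-step with m = ceil(sqrt(100)) = 10.
Baby table (34^j mod 101 for j=0..9):
  0:1  1:34  2:45  3:15  4:5  5:69  6:23  7:75
  8:25  9:42
Giant step factor: 34^(-10) ≡ 65 (mod 101).
Scan 76·65^i mod 101 for i = 0, 1, …:
  i=0: 76   i=1: 92   i=2: 21   i=3: 52
  i=4: 47   i=5: 25
Match at i=5, j=8: x = 5·10 + 8 = 58.

58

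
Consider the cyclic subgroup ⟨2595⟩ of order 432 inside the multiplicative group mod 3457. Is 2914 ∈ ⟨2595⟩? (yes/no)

no

2914 ∈ ⟨2595⟩ iff 2914^432 ≡ 1 (mod 3457), since |⟨2595⟩| = 432.
2914^432 mod 3457 = 1741.
Since 1741 ≠ 1, 2914 does not lie in the subgroup.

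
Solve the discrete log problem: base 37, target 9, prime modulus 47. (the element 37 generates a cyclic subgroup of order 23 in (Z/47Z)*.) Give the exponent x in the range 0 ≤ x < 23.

Successive powers of 37 modulo 47:
  37^0=1  37^1=37  37^2=6  37^3=34  37^4=36  37^5=16
  37^6=28  37^7=2  37^8=27  37^9=12  37^10=21  37^11=25
  37^12=32  37^13=9
So 37^13 ≡ 9 (mod 47), giving x = 13.

13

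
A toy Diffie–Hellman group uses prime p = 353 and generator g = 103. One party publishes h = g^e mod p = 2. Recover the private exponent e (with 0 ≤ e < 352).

236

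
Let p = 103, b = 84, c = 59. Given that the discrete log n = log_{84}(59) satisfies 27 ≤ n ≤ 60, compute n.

28

Compute 84^27 mod 103 = 24, then multiply by 84 repeatedly:
  84^27=24  84^28=59
Found 59 at exponent 28.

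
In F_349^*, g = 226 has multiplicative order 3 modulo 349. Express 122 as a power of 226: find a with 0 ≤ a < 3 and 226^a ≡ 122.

2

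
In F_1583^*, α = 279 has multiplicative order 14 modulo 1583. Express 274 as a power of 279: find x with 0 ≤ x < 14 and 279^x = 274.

2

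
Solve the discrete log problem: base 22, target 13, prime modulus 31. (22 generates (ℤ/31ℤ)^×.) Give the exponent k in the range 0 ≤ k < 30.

13

Successive powers of 22 modulo 31:
  22^0=1  22^1=22  22^2=19  22^3=15  22^4=20  22^5=6
  22^6=8  22^7=21  22^8=28  22^9=27  22^10=5  22^11=17
  22^12=2  22^13=13
So 22^13 ≡ 13 (mod 31), giving k = 13.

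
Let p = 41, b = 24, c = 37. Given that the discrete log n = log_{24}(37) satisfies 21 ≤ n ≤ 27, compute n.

24

Compute 24^21 mod 41 = 17, then multiply by 24 repeatedly:
  24^21=17  24^22=39  24^23=34  24^24=37
Found 37 at exponent 24.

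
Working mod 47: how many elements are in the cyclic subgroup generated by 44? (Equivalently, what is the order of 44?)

The order of 44 must divide p − 1 = 46 = 2 · 23.
Divisors: 1, 2, 23, 46.
Check each in increasing order: 44^1 ≡ 44;  44^2 ≡ 9;  44^23 ≡ 46;  44^46 ≡ 1.
Smallest exponent giving 1 is 46.

46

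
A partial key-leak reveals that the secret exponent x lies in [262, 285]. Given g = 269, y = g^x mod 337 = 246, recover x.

278

Compute 269^262 mod 337 = 229, then multiply by 269 repeatedly:
  269^262=229  269^263=267  269^264=42  269^265=177  269^266=96
  269^267=212  269^268=75  269^269=292  269^270=27  269^271=186
  269^272=158  269^273=40  269^274=313  269^275=284  269^276=234
  269^277=264  269^278=246
Found 246 at exponent 278.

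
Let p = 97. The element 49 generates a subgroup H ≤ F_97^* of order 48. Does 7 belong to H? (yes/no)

7 ∈ ⟨49⟩ iff 7^48 ≡ 1 (mod 97), since |⟨49⟩| = 48.
7^48 mod 97 = 96.
Since 96 ≠ 1, 7 does not lie in the subgroup.

no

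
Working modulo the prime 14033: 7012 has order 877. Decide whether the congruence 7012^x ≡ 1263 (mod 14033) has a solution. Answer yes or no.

1263 ∈ ⟨7012⟩ iff 1263^877 ≡ 1 (mod 14033), since |⟨7012⟩| = 877.
1263^877 mod 14033 = 7104.
Since 7104 ≠ 1, 1263 does not lie in the subgroup.

no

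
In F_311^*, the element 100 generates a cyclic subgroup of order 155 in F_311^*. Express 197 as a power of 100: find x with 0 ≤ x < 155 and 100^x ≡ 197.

Baby-step giant-step with m = ceil(sqrt(155)) = 13.
Baby table (100^j mod 311 for j=0..12):
  0:1  1:100  2:48  3:135  4:127  5:260  6:187  7:40
  8:268  9:54  10:113  11:104  12:137
Giant step factor: 100^(-13) ≡ 175 (mod 311).
Scan 197·175^i mod 311 for i = 0, 1, …:
  i=0: 197   i=1: 265   i=2: 36   i=3: 80
  i=4: 5   i=5: 253   i=6: 113
Match at i=6, j=10: x = 6·13 + 10 = 88.

88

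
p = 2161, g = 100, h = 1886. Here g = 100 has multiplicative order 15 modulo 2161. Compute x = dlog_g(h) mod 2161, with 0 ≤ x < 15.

4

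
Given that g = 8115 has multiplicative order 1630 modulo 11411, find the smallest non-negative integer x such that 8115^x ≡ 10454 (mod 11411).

Baby-step giant-step with m = ceil(sqrt(1630)) = 41.
Baby table (8115^j mod 11411 for j=0..40):
  0:1  1:8115  2:344  3:7276  4:4226  5:3935  6:4547  7:7142
  8:861  9:3483  10:10909  11:11408  12:9888  13:10379  14:994  15:10144
  16:11017  17:9181  18:1396  19:8828  20:962  21:1506  22:9  23:4569
  24:3096  25:8429  26:3801  27:1182  28:6690  29:7223  30:7749  31:8525
  32:6893  33:11384  34:9115  35:2123  36:8946  37:8  38:7865  39:2752
  40:1153
Giant step factor: 8115^(-41) ≡ 4457 (mod 11411).
Scan 10454·4457^i mod 11411 for i = 0, 1, …:
  i=0: 10454   i=1: 2365   i=2: 8452   i=3: 2853
  i=4: 3967   i=5: 5280   i=6: 3478   i=7: 5308
  i=8: 2753   i=9: 3296     …   i=27: 8011
  i=28: 8
Match at i=28, j=37: x = 28·41 + 37 = 1185.

1185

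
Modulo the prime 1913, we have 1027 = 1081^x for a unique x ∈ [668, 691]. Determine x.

Compute 1081^668 mod 1913 = 1089, then multiply by 1081 repeatedly:
  1081^668=1089  1081^669=714  1081^670=895  1081^671=1430  1081^672=126
  1081^673=383  1081^674=815  1081^675=1035  1081^676=1643  1081^677=819
  1081^678=1533  1081^679=515  1081^680=32  1081^681=158  1081^682=541
  1081^683=1356  1081^684=478  1081^685=208  1081^686=1027
Found 1027 at exponent 686.

686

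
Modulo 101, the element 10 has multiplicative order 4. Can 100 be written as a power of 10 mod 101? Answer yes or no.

100 ∈ ⟨10⟩ iff 100^4 ≡ 1 (mod 101), since |⟨10⟩| = 4.
100^4 mod 101 = 1.
Since 1 = 1, 100 lies in the subgroup.

yes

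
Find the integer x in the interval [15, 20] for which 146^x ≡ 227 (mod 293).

19

Compute 146^15 mod 293 = 116, then multiply by 146 repeatedly:
  146^15=116  146^16=235  146^17=29  146^18=132  146^19=227
Found 227 at exponent 19.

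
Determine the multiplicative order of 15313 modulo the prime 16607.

8303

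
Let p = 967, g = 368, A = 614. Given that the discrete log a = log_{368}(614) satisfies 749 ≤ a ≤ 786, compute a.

Compute 368^749 mod 967 = 952, then multiply by 368 repeatedly:
  368^749=952  368^750=282  368^751=307  368^752=804  368^753=937
  368^754=564  368^755=614
Found 614 at exponent 755.

755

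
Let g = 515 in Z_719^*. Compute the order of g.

359

The order of 515 must divide p − 1 = 718 = 2 · 359.
Divisors: 1, 2, 359, 718.
Check each in increasing order: 515^1 ≡ 515;  515^2 ≡ 633;  515^359 ≡ 1.
Smallest exponent giving 1 is 359.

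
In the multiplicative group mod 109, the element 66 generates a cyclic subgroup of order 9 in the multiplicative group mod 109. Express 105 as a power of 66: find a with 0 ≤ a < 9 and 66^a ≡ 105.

2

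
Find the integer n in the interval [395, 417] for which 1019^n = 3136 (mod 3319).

408

Compute 1019^395 mod 3319 = 863, then multiply by 1019 repeatedly:
  1019^395=863  1019^396=3181  1019^397=2095  1019^398=688  1019^399=763
  1019^400=851  1019^401=910  1019^402=1289  1019^403=2486  1019^404=837
  1019^405=3239  1019^406=1455  1019^407=2371  1019^408=3136
Found 3136 at exponent 408.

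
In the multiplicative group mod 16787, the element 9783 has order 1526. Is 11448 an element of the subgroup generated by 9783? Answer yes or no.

yes

11448 ∈ ⟨9783⟩ iff 11448^1526 ≡ 1 (mod 16787), since |⟨9783⟩| = 1526.
11448^1526 mod 16787 = 1.
Since 1 = 1, 11448 lies in the subgroup.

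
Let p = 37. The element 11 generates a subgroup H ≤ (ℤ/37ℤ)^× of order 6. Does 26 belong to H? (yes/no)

yes

⟨11⟩ has order 6; its elements mod 37 are {1, 10, 11, 26, 27, 36}.
26 is in this set.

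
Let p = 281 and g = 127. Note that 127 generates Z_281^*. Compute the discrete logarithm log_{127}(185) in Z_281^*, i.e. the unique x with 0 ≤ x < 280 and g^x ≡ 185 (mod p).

59

Baby-step giant-step with m = ceil(sqrt(280)) = 17.
Baby table (127^j mod 281 for j=0..16):
  0:1  1:127  2:112  3:174  4:180  5:99  6:209  7:129
  8:85  9:117  10:247  11:178  12:126  13:266  14:62  15:6
  16:200
Giant step factor: 127^(-17) ≡ 23 (mod 281).
Scan 185·23^i mod 281 for i = 0, 1, …:
  i=0: 185   i=1: 40   i=2: 77   i=3: 85
Match at i=3, j=8: x = 3·17 + 8 = 59.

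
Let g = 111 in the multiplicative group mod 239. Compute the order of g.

34

The order of 111 must divide p − 1 = 238 = 2 · 7 · 17.
Divisors: 1, 2, 7, 14, 17, 34, 119, 238.
Check each in increasing order: 111^1 ≡ 111;  111^2 ≡ 132;  111^7 ≡ 233;  111^14 ≡ 36;  111^17 ≡ 238;  111^34 ≡ 1.
Smallest exponent giving 1 is 34.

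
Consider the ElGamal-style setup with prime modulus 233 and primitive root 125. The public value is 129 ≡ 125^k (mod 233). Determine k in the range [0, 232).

158

Baby-step giant-step with m = ceil(sqrt(232)) = 16.
Baby table (125^j mod 233 for j=0..15):
  0:1  1:125  2:14  3:119  4:196  5:35  6:181  7:24
  8:204  9:103  10:60  11:44  12:141  13:150  14:110  15:3
Giant step factor: 125^(-16) ≡ 64 (mod 233).
Scan 129·64^i mod 233 for i = 0, 1, …:
  i=0: 129   i=1: 101   i=2: 173   i=3: 121
  i=4: 55   i=5: 25   i=6: 202   i=7: 113
  i=8: 9   i=9: 110
Match at i=9, j=14: k = 9·16 + 14 = 158.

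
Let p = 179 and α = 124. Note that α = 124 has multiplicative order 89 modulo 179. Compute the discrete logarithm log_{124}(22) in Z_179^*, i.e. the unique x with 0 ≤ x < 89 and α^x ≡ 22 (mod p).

Baby-step giant-step with m = ceil(sqrt(89)) = 10.
Baby table (124^j mod 179 for j=0..9):
  0:1  1:124  2:161  3:95  4:145  5:80  6:75  7:171
  8:82  9:144
Giant step factor: 124^(-10) ≡ 61 (mod 179).
Scan 22·61^i mod 179 for i = 0, 1, …:
  i=0: 22   i=1: 89   i=2: 59   i=3: 19
  i=4: 85   i=5: 173   i=6: 171
Match at i=6, j=7: x = 6·10 + 7 = 67.

67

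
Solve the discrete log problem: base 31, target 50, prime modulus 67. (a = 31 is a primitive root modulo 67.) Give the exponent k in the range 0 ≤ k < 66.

47

Baby-step giant-step with m = ceil(sqrt(66)) = 9.
Baby table (31^j mod 67 for j=0..8):
  0:1  1:31  2:23  3:43  4:60  5:51  6:40  7:34
  8:49
Giant step factor: 31^(-9) ≡ 3 (mod 67).
Scan 50·3^i mod 67 for i = 0, 1, …:
  i=0: 50   i=1: 16   i=2: 48   i=3: 10
  i=4: 30   i=5: 23
Match at i=5, j=2: k = 5·9 + 2 = 47.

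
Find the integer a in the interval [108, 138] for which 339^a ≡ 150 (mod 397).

131

Compute 339^108 mod 397 = 273, then multiply by 339 repeatedly:
  339^108=273  339^109=46  339^110=111  339^111=311  339^112=224
  339^113=109  339^114=30  339^115=245  339^116=82  339^117=8
  339^118=330  339^119=313  339^120=108  339^121=88  339^122=57
  339^123=267  339^124=394  339^125=174  339^126=230  339^127=158
  339^128=364  339^129=326  339^130=148  339^131=150
Found 150 at exponent 131.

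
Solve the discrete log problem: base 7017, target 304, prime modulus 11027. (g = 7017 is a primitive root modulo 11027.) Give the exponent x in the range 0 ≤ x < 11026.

6999

Baby-step giant-step with m = ceil(sqrt(11026)) = 106.
Baby table (7017^j mod 11027 for j=0..105):
  0:1  1:7017  2:2734  3:8525  4:9477  5:7299  6:7695  7:7623
  8:9641  9:252  10:3964  11:5294  12:9062  13:6372  14:8866  15:9415
  16:2298  17:3592  18:8369  19:6498  20:10848  21:1035  22:6829  23:6778
  24:1775  25:5692  26:970  27:2831  28:5500  29:10027  30:7199  31:696
  32:9898  33:6220  34:874  35:1846  36:7684  37:7625  38:1621  39:5720
  40:9987  41:2194  42:1606  43:10735  44:2058  45:6643  46:2802  47:493
  48:7930  49:2568  50:1538  51:7740  52:3605  53:347  54:8959  55:376
  56:2939  57:2473  58:7570  59:1631  60:9728  61:4246  62:10255  63:8160
  64:6536  65:1819  66:5684  67:10996  68:3013  69:3462  70:373  71:3942
  72:5298  73:4049  74:6281  75:9885  76:3215  77:9440  78:1291  79:5780
  80:954  81:829  82:5864  83:5951  84:9945  85:5209  86:8075  87:5549
  88:996  89:8841  90:10422  91:110  92:11007  93:3011  94:455  95:5932
  96:8946  97:8398  98:478  99:1918  100:5666  101:5987  102:8936  103:4390
  104:6219  105:4884
Giant step factor: 7017^(-106) ≡ 4607 (mod 11027).
Scan 304·4607^i mod 11027 for i = 0, 1, …:
  i=0: 304   i=1: 99   i=2: 3986   i=3: 3547
  i=4: 10042   i=5: 5229   i=6: 7035   i=7: 1892
  i=8: 5114   i=9: 6526     …   i=65: 5349
  i=66: 8525
Match at i=66, j=3: x = 66·106 + 3 = 6999.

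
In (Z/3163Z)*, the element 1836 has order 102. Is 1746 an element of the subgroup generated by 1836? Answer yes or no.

yes

1746 ∈ ⟨1836⟩ iff 1746^102 ≡ 1 (mod 3163), since |⟨1836⟩| = 102.
1746^102 mod 3163 = 1.
Since 1 = 1, 1746 lies in the subgroup.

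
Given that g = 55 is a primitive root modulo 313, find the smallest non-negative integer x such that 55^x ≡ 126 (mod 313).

Baby-step giant-step with m = ceil(sqrt(312)) = 18.
Baby table (55^j mod 313 for j=0..17):
  0:1  1:55  2:208  3:172  4:70  5:94  6:162  7:146
  8:205  9:7  10:72  11:204  12:265  13:177  14:32  15:195
  16:83  17:183
Giant step factor: 55^(-18) ≡ 115 (mod 313).
Scan 126·115^i mod 313 for i = 0, 1, …:
  i=0: 126   i=1: 92   i=2: 251   i=3: 69
  i=4: 110   i=5: 130   i=6: 239   i=7: 254
  i=8: 101   i=9: 34     …   i=13: 293
  i=14: 204
Match at i=14, j=11: x = 14·18 + 11 = 263.

263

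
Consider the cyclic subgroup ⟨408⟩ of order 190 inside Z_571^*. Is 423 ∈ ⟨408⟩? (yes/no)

yes

423 ∈ ⟨408⟩ iff 423^190 ≡ 1 (mod 571), since |⟨408⟩| = 190.
423^190 mod 571 = 1.
Since 1 = 1, 423 lies in the subgroup.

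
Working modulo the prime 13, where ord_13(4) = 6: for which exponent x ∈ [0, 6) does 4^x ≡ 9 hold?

Successive powers of 4 modulo 13:
  4^0=1  4^1=4  4^2=3  4^3=12  4^4=9
So 4^4 ≡ 9 (mod 13), giving x = 4.

4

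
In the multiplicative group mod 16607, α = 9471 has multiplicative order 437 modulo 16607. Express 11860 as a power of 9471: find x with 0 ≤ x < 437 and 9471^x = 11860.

Baby-step giant-step with m = ceil(sqrt(437)) = 21.
Baby table (9471^j mod 16607 for j=0..20):
  0:1  1:9471  2:5434  3:321  4:1110  5:579  6:3399  7:7563
  8:3182  9:11624  10:3101  11:8395  12:11336  13:15608  14:4461  15:1923
  16:11461  17:3779  18:2824  19:8834  20:748
Giant step factor: 9471^(-21) ≡ 5452 (mod 16607).
Scan 11860·5452^i mod 16607 for i = 0, 1, …:
  i=0: 11860   i=1: 9669   i=2: 4770   i=3: 16085
  i=4: 10460   i=5: 16089   i=6: 15661   i=7: 7185
  i=8: 13314   i=9: 15338   i=10: 6531   i=11: 1604
  i=12: 9726   i=13: 1
Match at i=13, j=0: x = 13·21 + 0 = 273.

273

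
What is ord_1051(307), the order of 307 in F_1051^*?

5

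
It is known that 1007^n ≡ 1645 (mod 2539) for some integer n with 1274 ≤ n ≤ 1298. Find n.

Compute 1007^1274 mod 2539 = 1920, then multiply by 1007 repeatedly:
  1007^1274=1920  1007^1275=1261  1007^1276=327  1007^1277=1758  1007^1278=623
  1007^1279=228  1007^1280=1086  1007^1281=1832  1007^1282=1510  1007^1283=2248
  1007^1284=1487  1007^1285=1938  1007^1286=1614  1007^1287=338  1007^1288=140
  1007^1289=1335  1007^1290=1214  1007^1291=1239  1007^1292=1024  1007^1293=334
  1007^1294=1190  1007^1295=2461  1007^1296=163  1007^1297=1645
Found 1645 at exponent 1297.

1297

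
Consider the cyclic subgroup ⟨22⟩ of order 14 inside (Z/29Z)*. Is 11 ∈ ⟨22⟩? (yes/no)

11 ∈ ⟨22⟩ iff 11^14 ≡ 1 (mod 29), since |⟨22⟩| = 14.
11^14 mod 29 = 28.
Since 28 ≠ 1, 11 does not lie in the subgroup.

no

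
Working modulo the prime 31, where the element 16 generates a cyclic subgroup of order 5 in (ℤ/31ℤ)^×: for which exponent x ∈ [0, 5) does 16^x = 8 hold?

2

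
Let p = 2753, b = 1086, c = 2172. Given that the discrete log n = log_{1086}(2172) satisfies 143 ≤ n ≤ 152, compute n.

147

Compute 1086^143 mod 2753 = 2647, then multiply by 1086 repeatedly:
  1086^143=2647  1086^144=510  1086^145=507  1086^146=2  1086^147=2172
Found 2172 at exponent 147.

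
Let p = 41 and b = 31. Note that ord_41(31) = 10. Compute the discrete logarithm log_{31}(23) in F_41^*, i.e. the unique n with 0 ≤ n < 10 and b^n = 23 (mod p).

Successive powers of 31 modulo 41:
  31^0=1  31^1=31  31^2=18  31^3=25  31^4=37  31^5=40
  31^6=10  31^7=23
So 31^7 ≡ 23 (mod 41), giving n = 7.

7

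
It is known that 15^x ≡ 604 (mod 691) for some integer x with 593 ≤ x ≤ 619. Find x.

Compute 15^593 mod 691 = 171, then multiply by 15 repeatedly:
  15^593=171  15^594=492  15^595=470  15^596=140  15^597=27
  15^598=405  15^599=547  15^600=604
Found 604 at exponent 600.

600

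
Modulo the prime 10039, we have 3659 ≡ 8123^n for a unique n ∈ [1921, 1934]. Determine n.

Compute 8123^1921 mod 10039 = 3659, then multiply by 8123 repeatedly:
  8123^1921=3659
Found 3659 at exponent 1921.

1921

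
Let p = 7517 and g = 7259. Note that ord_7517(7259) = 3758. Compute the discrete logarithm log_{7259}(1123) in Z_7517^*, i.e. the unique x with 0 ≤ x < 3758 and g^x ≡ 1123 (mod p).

Baby-step giant-step with m = ceil(sqrt(3758)) = 62.
Baby table (7259^j mod 7517 for j=0..61):
  0:1  1:7259  2:6428  3:2833  4:5752  5:4350  6:5250  7:6077
  8:3187  9:4624  10:2211  11:854  12:5178  13:2102  14:6425  15:3607
  16:1502  17:3368  18:3028  19:544  20:2471  21:1427  22:167  23:2016
  24:6062  25:7057  26:5925  27:4818  28:4778  29:64  30:6039  31:5474
  32:904  33:7312  34:271  35:5252  36:5561  37:1009  38:2773  39:6198
  40:2037  41:644  42:6739  43:5282  44:5338  45:5924  46:5076  47:5867
  48:4748  49:287  50:1124  51:3171  52:1235  53:4601  54:628  55:3350
  56:155  57:5112  58:4096  59:3129  60:4554  61:5237
Giant step factor: 7259^(-62) ≡ 6814 (mod 7517).
Scan 1123·6814^i mod 7517 for i = 0, 1, …:
  i=0: 1123   i=1: 7333   i=2: 1563   i=3: 6210
  i=4: 1747   i=5: 4647   i=6: 3054   i=7: 2900
  i=8: 5924
Match at i=8, j=45: x = 8·62 + 45 = 541.

541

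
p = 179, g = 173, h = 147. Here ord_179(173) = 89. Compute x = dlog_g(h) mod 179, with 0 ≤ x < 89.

Baby-step giant-step with m = ceil(sqrt(89)) = 10.
Baby table (173^j mod 179 for j=0..9):
  0:1  1:173  2:36  3:142  4:43  5:100  6:116  7:20
  8:59  9:4
Giant step factor: 173^(-10) ≡ 82 (mod 179).
Scan 147·82^i mod 179 for i = 0, 1, …:
  i=0: 147   i=1: 61   i=2: 169   i=3: 75
  i=4: 64   i=5: 57   i=6: 20
Match at i=6, j=7: x = 6·10 + 7 = 67.

67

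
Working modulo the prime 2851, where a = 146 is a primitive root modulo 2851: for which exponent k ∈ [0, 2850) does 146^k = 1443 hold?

1158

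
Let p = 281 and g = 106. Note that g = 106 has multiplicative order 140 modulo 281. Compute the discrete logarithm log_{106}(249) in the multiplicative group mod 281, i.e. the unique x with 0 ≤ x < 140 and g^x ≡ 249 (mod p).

40

Baby-step giant-step with m = ceil(sqrt(140)) = 12.
Baby table (106^j mod 281 for j=0..11):
  0:1  1:106  2:277  3:138  4:16  5:10  6:217  7:241
  8:256  9:160  10:100  11:203
Giant step factor: 106^(-12) ≡ 85 (mod 281).
Scan 249·85^i mod 281 for i = 0, 1, …:
  i=0: 249   i=1: 90   i=2: 63   i=3: 16
Match at i=3, j=4: x = 3·12 + 4 = 40.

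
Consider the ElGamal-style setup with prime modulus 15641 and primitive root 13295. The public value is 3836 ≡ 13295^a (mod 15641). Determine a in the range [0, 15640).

Baby-step giant-step with m = ceil(sqrt(15640)) = 126.
Baby table (13295^j mod 15641 for j=0..125):
  0:1  1:13295  2:13725  3:5969  4:11062  5:12608  6:14404  7:8417
  8:8301  9:14540  10:2181  11:13622  12:12992  13:5077  14:7800  15:1170
  16:7996  17:10584  18:7844  19:7433  20:1897  21:7323  22:9701  23:14750
  24:10033  25:2287  26:15202  27:13229  28:12151  29:7297  30:8133  31:2002
  32:11249  33:11854  34:214  35:14109  36:12283  37:10445  38:5477  39:7860
  40:1179  41:2523  42:8981  43:14642  44:13145  45:5882  46:11831  47:7249
  48:11254  49:124  50:6275  51:12672  52:5029  53:10921  54:14933  55:3022
  56:11402  57:12659  58:4245  59:4547  60:15541  61:15626  62:3908  63:13099
  64:4311  65:6121  66:14213  67:2914  68:14514  69:613  70:874  71:14208
  72:14644  73:8453  74:2050  75:8128  76:13732  77:5188  78:13291  79:7468
  80:13633  81:2827  82:15283  83:10895  84:13365  85:5915  86:12618  87:6585
  88:4898  89:5427  90:32  91:3133  92:1252  93:3316  94:9882  95:12431
  96:7339  97:3447  98:15376  99:11691  100:7228  101:13597  102:9078  103:6054
  104:14985  105:6158  106:5616  107:10227  108:752  109:3241  110:13781  111:15362
  112:13253  113:2770  114:8236  115:10620  116:1593  117:1021  118:13448  119:14530
  120:10000  121:1500  122:225  123:3944  124:6848  125:13540
Giant step factor: 13295^(-126) ≡ 5437 (mod 15641).
Scan 3836·5437^i mod 15641 for i = 0, 1, …:
  i=0: 3836   i=1: 6879   i=2: 3492   i=3: 13471
  i=4: 10665   i=5: 4418   i=6: 11731   i=7: 13090
  i=8: 3780   i=9: 15227     …   i=79: 12441
  i=80: 10033
Match at i=80, j=24: a = 80·126 + 24 = 10104.

10104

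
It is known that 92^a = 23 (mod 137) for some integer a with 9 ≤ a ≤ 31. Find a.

29

Compute 92^9 mod 137 = 83, then multiply by 92 repeatedly:
  92^9=83  92^10=101  92^11=113  92^12=121  92^13=35
  92^14=69  92^15=46  92^16=122  92^17=127  92^18=39
  92^19=26  92^20=63  92^21=42  92^22=28  92^23=110
  92^24=119  92^25=125  92^26=129  92^27=86  92^28=103
  92^29=23
Found 23 at exponent 29.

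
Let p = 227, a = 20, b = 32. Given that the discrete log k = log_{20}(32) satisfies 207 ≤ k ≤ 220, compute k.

209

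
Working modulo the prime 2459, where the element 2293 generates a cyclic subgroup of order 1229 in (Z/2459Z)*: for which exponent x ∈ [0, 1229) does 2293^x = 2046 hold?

Baby-step giant-step with m = ceil(sqrt(1229)) = 36.
Baby table (2293^j mod 2459 for j=0..35):
  0:1  1:2293  2:507  3:1903  4:1313  5:893  6:1761  7:295
  8:210  9:2025  10:733  11:1272  12:322  13:646  14:960  15:475
  16:2297  17:2302  18:1472  19:1548  20:1227  21:415  22:2421  23:1390
  24:406  25:1456  26:1745  27:492  28:1934  29:1085  30:1856  31:1738
  32:1654  33:844  34:59  35:42
Giant step factor: 2293^(-36) ≡ 2374 (mod 2459).
Scan 2046·2374^i mod 2459 for i = 0, 1, …:
  i=0: 2046   i=1: 679   i=2: 1301   i=3: 70
  i=4: 1427   i=5: 1655   i=6: 1947   i=7: 1717
  i=8: 1595   i=9: 2129     …   i=27: 278
  i=28: 960
Match at i=28, j=14: x = 28·36 + 14 = 1022.

1022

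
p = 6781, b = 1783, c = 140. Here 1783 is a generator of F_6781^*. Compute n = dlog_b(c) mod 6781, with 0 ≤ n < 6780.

Baby-step giant-step with m = ceil(sqrt(6780)) = 83.
Baby table (1783^j mod 6781 for j=0..82):
  0:1  1:1783  2:5581  3:3196  4:2428  5:2846  6:2230  7:2424
  8:2495  9:249  10:3202  11:6345  12:2427  13:1063  14:3430  15:6009
  16:67  17:4184  18:972  19:3921  20:6713  21:814  22:228  23:6445
  24:4421  25:3121  26:4323  27:4693  28:6646  29:3411  30:6037  31:2524
  32:4489  33:2307  34:4095  35:5029  36:2225  37:290  38:1714  39:4612
  40:4624  41:5677  42:4839  43:2505  44:4517  45:4764  46:4400  47:6364
  48:2399  49:5387  50:3125  51:4674  52:6674  53:5868  54:6342  55:3859
  56:4663  57:623  58:5506  59:5091  60:4275  61:481  62:3217  63:5966
  64:4770  65:1536  66:5945  67:1232  68:6393  69:6639  70:4492  71:875
  72:495  73:1055  74:2728  75:2047  76:1623  77:5103  78:5328  79:6424
  80:883  81:1197  82:5017
Giant step factor: 1783^(-83) ≡ 3350 (mod 6781).
Scan 140·3350^i mod 6781 for i = 0, 1, …:
  i=0: 140   i=1: 1111   i=2: 5862   i=3: 6705
  i=4: 3078   i=5: 4180   i=6: 235   i=7: 654
  i=8: 637   i=9: 4716     …   i=62: 1529
  i=63: 2495
Match at i=63, j=8: n = 63·83 + 8 = 5237.

5237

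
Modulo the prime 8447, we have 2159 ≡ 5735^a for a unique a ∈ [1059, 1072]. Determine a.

Compute 5735^1059 mod 8447 = 8047, then multiply by 5735 repeatedly:
  5735^1059=8047  5735^1060=3584  5735^1061=2689  5735^1062=5640  5735^1063=1837
  5735^1064=1786  5735^1065=4946  5735^1066=284  5735^1067=6916  5735^1068=4595
  5735^1069=6132  5735^1070=2159
Found 2159 at exponent 1070.

1070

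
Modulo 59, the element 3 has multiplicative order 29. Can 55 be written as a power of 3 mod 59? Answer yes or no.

55 ∈ ⟨3⟩ iff 55^29 ≡ 1 (mod 59), since |⟨3⟩| = 29.
55^29 mod 59 = 58.
Since 58 ≠ 1, 55 does not lie in the subgroup.

no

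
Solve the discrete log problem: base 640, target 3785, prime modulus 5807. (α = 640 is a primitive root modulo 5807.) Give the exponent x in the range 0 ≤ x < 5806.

Baby-step giant-step with m = ceil(sqrt(5806)) = 77.
Baby table (640^j mod 5807 for j=0..76):
  0:1  1:640  2:3110  3:4406  4:3445  5:3947  6:35  7:4979
  8:4324  9:3228  10:4435  11:4584  12:1225  13:55  14:358  15:2647
  16:4243  17:3651  18:2226  19:1925  20:916  21:5540  22:3330  23:31
  24:2419  25:3498  26:3025  27:2269  28:410  29:1085  30:3367  31:483
  32:1349  33:3924  34:2736  35:3133  36:1705  37:5291  38:759  39:3779
  40:2848  41:5129  42:1605  43:5168  44:3337  45:4511  46:961  47:5305
  48:3912  49:863  50:655  51:1096  52:4600  53:5658  54:3359  55:1170
  56:5504  57:3518  58:4211  59:592  60:1425  61:301  62:1009  63:1183
  64:2210  65:3299  66:3419  67:4728  68:473  69:756  70:1859  71:5132
  72:3525  73:2884  74:4941  75:3232  76:1188
Giant step factor: 640^(-77) ≡ 3335 (mod 5807).
Scan 3785·3335^i mod 5807 for i = 0, 1, …:
  i=0: 3785   i=1: 4364   i=2: 1598   i=3: 4311
  i=4: 4860   i=5: 763   i=6: 1139   i=7: 787
  i=8: 5688   i=9: 3818     …   i=72: 5366
  i=73: 4243
Match at i=73, j=16: x = 73·77 + 16 = 5637.

5637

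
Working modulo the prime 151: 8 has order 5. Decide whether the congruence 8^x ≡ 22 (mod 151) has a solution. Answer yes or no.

no

22 ∈ ⟨8⟩ iff 22^5 ≡ 1 (mod 151), since |⟨8⟩| = 5.
22^5 mod 151 = 2.
Since 2 ≠ 1, 22 does not lie in the subgroup.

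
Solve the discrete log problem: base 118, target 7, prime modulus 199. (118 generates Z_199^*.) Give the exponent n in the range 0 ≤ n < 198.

184

Baby-step giant-step with m = ceil(sqrt(198)) = 15.
Baby table (118^j mod 199 for j=0..14):
  0:1  1:118  2:193  3:88  4:36  5:69  6:182  7:183
  8:102  9:96  10:184  11:21  12:90  13:73  14:57
Giant step factor: 118^(-15) ≡ 194 (mod 199).
Scan 7·194^i mod 199 for i = 0, 1, …:
  i=0: 7   i=1: 164   i=2: 175   i=3: 120
  i=4: 196   i=5: 15   i=6: 124   i=7: 176
  i=8: 115   i=9: 22   i=10: 89   i=11: 152
  i=12: 36
Match at i=12, j=4: n = 12·15 + 4 = 184.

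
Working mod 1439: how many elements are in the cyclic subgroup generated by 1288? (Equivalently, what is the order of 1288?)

719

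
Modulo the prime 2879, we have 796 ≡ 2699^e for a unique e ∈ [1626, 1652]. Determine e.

Compute 2699^1626 mod 2879 = 2055, then multiply by 2699 repeatedly:
  2699^1626=2055  2699^1627=1491  2699^1628=2246  2699^1629=1659  2699^1630=796
Found 796 at exponent 1630.

1630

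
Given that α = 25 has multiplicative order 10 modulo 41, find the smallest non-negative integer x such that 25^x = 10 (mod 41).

2

Successive powers of 25 modulo 41:
  25^0=1  25^1=25  25^2=10
So 25^2 ≡ 10 (mod 41), giving x = 2.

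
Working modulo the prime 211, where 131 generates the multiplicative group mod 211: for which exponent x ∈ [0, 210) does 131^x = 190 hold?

Baby-step giant-step with m = ceil(sqrt(210)) = 15.
Baby table (131^j mod 211 for j=0..14):
  0:1  1:131  2:70  3:97  4:47  5:38  6:125  7:128
  8:99  9:98  10:178  11:108  12:11  13:175  14:137
Giant step factor: 131^(-15) ≡ 88 (mod 211).
Scan 190·88^i mod 211 for i = 0, 1, …:
  i=0: 190   i=1: 51   i=2: 57   i=3: 163
  i=4: 207   i=5: 70
Match at i=5, j=2: x = 5·15 + 2 = 77.

77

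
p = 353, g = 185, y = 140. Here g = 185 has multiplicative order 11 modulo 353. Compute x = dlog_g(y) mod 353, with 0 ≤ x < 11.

6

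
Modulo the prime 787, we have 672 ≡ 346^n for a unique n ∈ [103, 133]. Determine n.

108

Compute 346^103 mod 787 = 147, then multiply by 346 repeatedly:
  346^103=147  346^104=494  346^105=145  346^106=589  346^107=748
  346^108=672
Found 672 at exponent 108.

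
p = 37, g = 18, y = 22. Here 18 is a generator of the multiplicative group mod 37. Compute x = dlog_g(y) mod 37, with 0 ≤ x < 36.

Successive powers of 18 modulo 37:
  18^0=1  18^1=18  18^2=28  18^3=23  18^4=7  18^5=15
  18^6=11  18^7=13  18^8=12  18^9=31  18^10=3  18^11=17
  18^12=10  18^13=32  18^14=21  18^15=8  18^16=33  18^17=2
  18^18=36  18^19=19  18^20=9  18^21=14  18^22=30  18^23=22
So 18^23 ≡ 22 (mod 37), giving x = 23.

23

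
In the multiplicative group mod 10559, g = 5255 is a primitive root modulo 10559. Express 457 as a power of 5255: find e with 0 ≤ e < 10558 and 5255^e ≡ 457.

10298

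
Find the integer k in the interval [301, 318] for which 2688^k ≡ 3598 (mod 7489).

307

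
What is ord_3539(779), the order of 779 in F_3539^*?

1769

The order of 779 must divide p − 1 = 3538 = 2 · 29 · 61.
Divisors: 1, 2, 29, 58, 61, 122, 1769, 3538.
Check each in increasing order: 779^1 ≡ 779;  779^2 ≡ 1672;  779^29 ≡ 1756;  779^58 ≡ 1067;  779^61 ≡ 13;  779^122 ≡ 169;  779^1769 ≡ 1.
Smallest exponent giving 1 is 1769.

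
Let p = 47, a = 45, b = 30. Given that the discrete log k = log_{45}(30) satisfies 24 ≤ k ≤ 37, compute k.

Compute 45^24 mod 47 = 2, then multiply by 45 repeatedly:
  45^24=2  45^25=43  45^26=8  45^27=31  45^28=32
  45^29=30
Found 30 at exponent 29.

29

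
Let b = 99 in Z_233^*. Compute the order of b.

232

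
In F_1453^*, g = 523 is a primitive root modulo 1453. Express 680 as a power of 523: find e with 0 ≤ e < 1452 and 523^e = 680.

802

Baby-step giant-step with m = ceil(sqrt(1452)) = 39.
Baby table (523^j mod 1453 for j=0..38):
  0:1  1:523  2:365  3:552  4:1002  5:966  6:1027  7:964
  8:1434  9:234  10:330  11:1136  12:1304  13:535  14:829  15:573
  16:361  17:1366  18:995  19:211  20:1378  21:6  22:232  23:737
  24:406  25:200  26:1437  27:350  28:1425  29:1339  30:1404  31:527
  32:1004  33:559  34:304  35:615  36:532  37:713  38:931
Giant step factor: 523^(-39) ≡ 984 (mod 1453).
Scan 680·984^i mod 1453 for i = 0, 1, …:
  i=0: 680   i=1: 740   i=2: 207   i=3: 268
  i=4: 719   i=5: 1338   i=6: 174   i=7: 1215
  i=8: 1194   i=9: 872     …   i=19: 331
  i=20: 232
Match at i=20, j=22: e = 20·39 + 22 = 802.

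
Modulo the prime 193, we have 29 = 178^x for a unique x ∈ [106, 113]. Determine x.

111

Compute 178^106 mod 193 = 162, then multiply by 178 repeatedly:
  178^106=162  178^107=79  178^108=166  178^109=19  178^110=101
  178^111=29
Found 29 at exponent 111.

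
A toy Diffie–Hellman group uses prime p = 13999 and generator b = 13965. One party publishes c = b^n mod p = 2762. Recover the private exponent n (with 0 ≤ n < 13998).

Baby-step giant-step with m = ceil(sqrt(13998)) = 119.
Baby table (13965^j mod 13999 for j=0..118):
  0:1  1:13965  2:1156  3:2693  4:6431  5:5330  6:767  7:1920
  8:4715  9:7678  10:4929  11:402  12:331  13:2745  14:4663  15:9446
  16:813  17:356  18:1895  19:5565  20:6776  21:7599  22:7615  23:7071
  24:11568  25:12659  26:3563  27:4849  28:3122  29:5844  30:11289  31:8146
  32:3016  33:9448  34:745  35:2668  36:7281  37:4428  38:3437  39:9133
  40:11455  41:2502  42:12925  43:8518  44:4367  45:5511  46:8612  47:1171
  48:2183  49:9772  50:3728  51:13238  52:11875  53:2221  54:8480  55:5659
  56:3580  57:4271  58:8775  59:9628  60:8624  61:763  62:2056  63:91
  64:10905  65:7203  66:7080  67:11262  68:9064  69:13801  70:6732  71:9095
  72:12747  73:571  74:8584  75:2123  76:11812  77:4363  78:5647  79:3988
  80:4398  81:4457  82:2451  83:660  84:5558  85:7014  86:13506  87:2763
  88:4051  89:2256  90:7290  91:4122  92:13841  93:5372  94:13338  95:8475
  96:5829  97:11799  98:4805  99:4618  100:10976  101:4789  102:5162  103:6479
  104:3698  105:259  106:5193  107:5425  108:11536  109:13747  110:8568  111:2667
  112:7315  113:3272  114:744  115:2702  116:6125  117:1735  118:11005
Giant step factor: 13965^(-119) ≡ 4524 (mod 13999).
Scan 2762·4524^i mod 13999 for i = 0, 1, …:
  i=0: 2762   i=1: 8180   i=2: 6963   i=3: 2862
  i=4: 12612   i=5: 10763   i=6: 3290   i=7: 3023
  i=8: 13028   i=9: 2882     …   i=65: 1075
  i=66: 5647
Match at i=66, j=78: n = 66·119 + 78 = 7932.

7932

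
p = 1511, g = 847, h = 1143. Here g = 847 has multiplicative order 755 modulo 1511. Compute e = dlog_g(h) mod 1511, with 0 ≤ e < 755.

714

Baby-step giant-step with m = ceil(sqrt(755)) = 28.
Baby table (847^j mod 1511 for j=0..27):
  0:1  1:847  2:1195  3:1306  4:130  5:1318  6:1228  7:548
  8:279  9:597  10:985  11:223  12:6  13:549  14:1126  15:281
  16:780  17:353  18:1324  19:266  20:163  21:560  22:1377  23:1338
  24:36  25:272  26:712  27:175
Giant step factor: 847^(-28) ≡ 442 (mod 1511).
Scan 1143·442^i mod 1511 for i = 0, 1, …:
  i=0: 1143   i=1: 532   i=2: 939   i=3: 1024
  i=4: 819   i=5: 869   i=6: 304   i=7: 1400
  i=8: 801   i=9: 468     …   i=24: 823
  i=25: 1126
Match at i=25, j=14: e = 25·28 + 14 = 714.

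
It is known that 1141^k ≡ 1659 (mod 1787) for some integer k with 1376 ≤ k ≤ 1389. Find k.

Compute 1141^1376 mod 1787 = 981, then multiply by 1141 repeatedly:
  1141^1376=981  1141^1377=659  1141^1378=1379  1141^1379=879  1141^1380=432
  1141^1381=1487  1141^1382=804  1141^1383=633  1141^1384=305  1141^1385=1327
  1141^1386=518  1141^1387=1328  1141^1388=1659
Found 1659 at exponent 1388.

1388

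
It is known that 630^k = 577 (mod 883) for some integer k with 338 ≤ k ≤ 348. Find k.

Compute 630^338 mod 883 = 671, then multiply by 630 repeatedly:
  630^338=671  630^339=656  630^340=36  630^341=605  630^342=577
Found 577 at exponent 342.

342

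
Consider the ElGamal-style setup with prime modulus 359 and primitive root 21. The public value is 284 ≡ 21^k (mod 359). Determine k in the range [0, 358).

Baby-step giant-step with m = ceil(sqrt(358)) = 19.
Baby table (21^j mod 359 for j=0..18):
  0:1  1:21  2:82  3:286  4:262  5:117  6:303  7:260
  8:75  9:139  10:47  11:269  12:264  13:159  14:108  15:114
  16:240  17:14  18:294
Giant step factor: 21^(-19) ≡ 268 (mod 359).
Scan 284·268^i mod 359 for i = 0, 1, …:
  i=0: 284   i=1: 4   i=2: 354   i=3: 96
  i=4: 239   i=5: 150   i=6: 351   i=7: 10
  i=8: 167   i=9: 240
Match at i=9, j=16: k = 9·19 + 16 = 187.

187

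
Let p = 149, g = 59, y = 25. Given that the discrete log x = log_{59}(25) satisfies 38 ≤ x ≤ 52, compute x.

Compute 59^38 mod 149 = 86, then multiply by 59 repeatedly:
  59^38=86  59^39=8  59^40=25
Found 25 at exponent 40.

40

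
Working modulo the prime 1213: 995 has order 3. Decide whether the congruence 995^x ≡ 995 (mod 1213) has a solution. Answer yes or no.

⟨995⟩ has order 3; its elements mod 1213 are {1, 217, 995}.
995 is in this set.

yes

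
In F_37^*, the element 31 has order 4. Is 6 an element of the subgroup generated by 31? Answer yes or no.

⟨31⟩ has order 4; its elements mod 37 are {1, 6, 31, 36}.
6 is in this set.

yes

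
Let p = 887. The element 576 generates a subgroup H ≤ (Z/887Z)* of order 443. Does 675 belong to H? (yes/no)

675 ∈ ⟨576⟩ iff 675^443 ≡ 1 (mod 887), since |⟨576⟩| = 443.
675^443 mod 887 = 1.
Since 1 = 1, 675 lies in the subgroup.

yes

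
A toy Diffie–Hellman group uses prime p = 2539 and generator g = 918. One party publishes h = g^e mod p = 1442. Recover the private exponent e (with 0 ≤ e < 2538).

2405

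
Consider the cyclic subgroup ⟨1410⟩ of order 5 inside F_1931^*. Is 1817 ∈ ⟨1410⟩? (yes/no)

yes

⟨1410⟩ has order 5; its elements mod 1931 are {1, 1101, 1410, 1464, 1817}.
1817 is in this set.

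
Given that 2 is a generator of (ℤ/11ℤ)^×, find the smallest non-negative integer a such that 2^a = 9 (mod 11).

Successive powers of 2 modulo 11:
  2^0=1  2^1=2  2^2=4  2^3=8  2^4=5  2^5=10
  2^6=9
So 2^6 ≡ 9 (mod 11), giving a = 6.

6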